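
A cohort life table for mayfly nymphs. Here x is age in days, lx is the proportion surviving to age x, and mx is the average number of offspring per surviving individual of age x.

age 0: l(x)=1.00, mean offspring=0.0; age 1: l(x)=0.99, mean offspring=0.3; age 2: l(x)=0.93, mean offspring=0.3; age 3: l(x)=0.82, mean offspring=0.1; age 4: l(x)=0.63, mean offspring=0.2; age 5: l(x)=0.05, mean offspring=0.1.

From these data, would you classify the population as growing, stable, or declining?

R0 = Σ lx·mx = 0 + 0.297 + 0.279 + 0.082 + 0.126 + 0.005 = 0.789
R0 < 1, so the population is declining.

declining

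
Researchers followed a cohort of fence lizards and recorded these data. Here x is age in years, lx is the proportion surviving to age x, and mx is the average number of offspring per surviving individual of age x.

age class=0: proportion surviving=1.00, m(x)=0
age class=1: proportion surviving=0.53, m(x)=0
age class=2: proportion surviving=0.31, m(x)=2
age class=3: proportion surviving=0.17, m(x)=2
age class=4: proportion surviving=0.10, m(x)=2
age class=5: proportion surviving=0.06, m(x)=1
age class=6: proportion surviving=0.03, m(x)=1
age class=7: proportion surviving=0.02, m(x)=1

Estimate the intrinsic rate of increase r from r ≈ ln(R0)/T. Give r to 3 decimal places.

0.082

R0 = Σ lx·mx = 0 + 0 + 0.62 + 0.34 + 0.2 + 0.06 + 0.03 + 0.02 = 1.27
Σ x·lx·mx = 3.68; T = 3.68/1.27 = 2.89764…
r ≈ ln(R0)/T = ln(1.27)/2.89764… = 0.08249… → 0.082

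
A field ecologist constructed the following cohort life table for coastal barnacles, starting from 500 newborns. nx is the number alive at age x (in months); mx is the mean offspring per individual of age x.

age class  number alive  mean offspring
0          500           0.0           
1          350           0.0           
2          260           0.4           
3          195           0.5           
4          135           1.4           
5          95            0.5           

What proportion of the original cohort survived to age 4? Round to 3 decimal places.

0.270

l_4 = n_4/n_0 = 135/500 = 0.27 → 0.270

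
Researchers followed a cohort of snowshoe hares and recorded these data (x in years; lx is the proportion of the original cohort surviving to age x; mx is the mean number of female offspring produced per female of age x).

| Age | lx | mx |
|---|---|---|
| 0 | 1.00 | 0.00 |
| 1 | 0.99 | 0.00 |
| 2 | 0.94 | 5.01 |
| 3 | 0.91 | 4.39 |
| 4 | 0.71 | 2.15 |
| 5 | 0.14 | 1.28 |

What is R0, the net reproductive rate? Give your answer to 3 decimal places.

lx·mx by age: 0, 0, 4.7094, 3.9949, 1.5265, 0.1792
R0 = Σ lx·mx = 10.41 → 10.410

10.410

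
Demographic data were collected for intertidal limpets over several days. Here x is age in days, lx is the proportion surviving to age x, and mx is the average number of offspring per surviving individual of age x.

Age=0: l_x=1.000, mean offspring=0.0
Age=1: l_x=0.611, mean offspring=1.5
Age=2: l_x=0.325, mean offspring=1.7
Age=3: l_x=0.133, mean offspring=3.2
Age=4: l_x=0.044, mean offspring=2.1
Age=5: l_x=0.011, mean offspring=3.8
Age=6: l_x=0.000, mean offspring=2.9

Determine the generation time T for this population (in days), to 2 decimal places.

lx·mx: 0, 0.9165, 0.5525, 0.4256, 0.0924, 0.0418, 0 → R0 = 2.0288
x·lx·mx: 0, 0.9165, 1.105, 1.2768, 0.3696, 0.209, 0 → Σ = 3.8769
T = 3.8769 / 2.0288 = 1.910933… → 1.91

1.91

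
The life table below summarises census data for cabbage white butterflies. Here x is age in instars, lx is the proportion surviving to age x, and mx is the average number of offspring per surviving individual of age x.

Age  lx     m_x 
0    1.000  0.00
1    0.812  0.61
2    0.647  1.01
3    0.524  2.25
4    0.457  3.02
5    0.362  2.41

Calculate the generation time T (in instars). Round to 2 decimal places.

lx·mx: 0, 0.49532, 0.65347, 1.179, 1.38014, 0.87242 → R0 = 4.58035
x·lx·mx: 0, 0.49532, 1.30694, 3.537, 5.52056, 4.3621 → Σ = 15.22192
T = 15.22192 / 4.58035 = 3.323309… → 3.32

3.32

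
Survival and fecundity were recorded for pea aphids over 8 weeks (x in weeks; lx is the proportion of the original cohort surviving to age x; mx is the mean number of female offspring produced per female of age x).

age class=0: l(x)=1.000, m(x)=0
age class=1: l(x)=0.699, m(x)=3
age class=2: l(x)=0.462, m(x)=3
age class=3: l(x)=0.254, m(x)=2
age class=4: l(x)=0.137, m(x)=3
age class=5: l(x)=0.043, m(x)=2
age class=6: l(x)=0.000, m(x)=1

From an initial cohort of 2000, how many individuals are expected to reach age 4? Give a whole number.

274

Expected survivors = N0 · l_4 = 2000 × 0.137 = 274 → 274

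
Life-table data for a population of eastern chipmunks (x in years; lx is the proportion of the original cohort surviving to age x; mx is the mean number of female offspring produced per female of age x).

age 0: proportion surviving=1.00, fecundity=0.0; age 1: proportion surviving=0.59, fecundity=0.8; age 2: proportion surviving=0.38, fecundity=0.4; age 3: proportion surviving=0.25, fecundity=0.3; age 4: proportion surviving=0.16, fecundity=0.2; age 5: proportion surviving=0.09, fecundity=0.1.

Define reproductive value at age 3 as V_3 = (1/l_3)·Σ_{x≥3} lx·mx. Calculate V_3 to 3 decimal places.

lx·mx for x ≥ 3: 0.075, 0.032, 0.009 → sum = 0.116
V_3 = 0.116 / l_3 = 0.116 / 0.25 = 0.464 → 0.464

0.464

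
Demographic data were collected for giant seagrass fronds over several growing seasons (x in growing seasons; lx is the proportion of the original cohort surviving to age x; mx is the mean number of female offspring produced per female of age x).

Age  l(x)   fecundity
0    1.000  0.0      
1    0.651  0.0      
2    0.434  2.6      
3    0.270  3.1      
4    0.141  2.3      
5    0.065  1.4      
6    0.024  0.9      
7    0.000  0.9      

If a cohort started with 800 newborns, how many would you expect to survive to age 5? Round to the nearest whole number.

52

Expected survivors = N0 · l_5 = 800 × 0.065 = 52 → 52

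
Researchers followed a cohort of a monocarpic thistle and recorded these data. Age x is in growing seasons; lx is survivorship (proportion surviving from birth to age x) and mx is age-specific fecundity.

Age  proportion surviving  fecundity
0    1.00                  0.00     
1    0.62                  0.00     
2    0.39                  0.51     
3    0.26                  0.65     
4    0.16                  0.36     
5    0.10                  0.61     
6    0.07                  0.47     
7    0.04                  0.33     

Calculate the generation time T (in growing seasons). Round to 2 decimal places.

lx·mx: 0, 0, 0.1989, 0.169, 0.0576, 0.061, 0.0329, 0.0132 → R0 = 0.5326
x·lx·mx: 0, 0, 0.3978, 0.507, 0.2304, 0.305, 0.1974, 0.0924 → Σ = 1.73
T = 1.73 / 0.5326 = 3.248216… → 3.25

3.25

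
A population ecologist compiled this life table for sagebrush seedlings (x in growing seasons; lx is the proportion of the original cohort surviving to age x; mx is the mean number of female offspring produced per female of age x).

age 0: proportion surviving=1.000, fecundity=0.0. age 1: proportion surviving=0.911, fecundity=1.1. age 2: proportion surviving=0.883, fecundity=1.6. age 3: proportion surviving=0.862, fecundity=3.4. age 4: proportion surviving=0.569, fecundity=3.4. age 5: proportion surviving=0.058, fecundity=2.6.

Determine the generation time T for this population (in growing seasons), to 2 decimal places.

lx·mx: 0, 1.0021, 1.4128, 2.9308, 1.9346, 0.1508 → R0 = 7.4311
x·lx·mx: 0, 1.0021, 2.8256, 8.7924, 7.7384, 0.754 → Σ = 21.1125
T = 21.1125 / 7.4311 = 2.8411… → 2.84

2.84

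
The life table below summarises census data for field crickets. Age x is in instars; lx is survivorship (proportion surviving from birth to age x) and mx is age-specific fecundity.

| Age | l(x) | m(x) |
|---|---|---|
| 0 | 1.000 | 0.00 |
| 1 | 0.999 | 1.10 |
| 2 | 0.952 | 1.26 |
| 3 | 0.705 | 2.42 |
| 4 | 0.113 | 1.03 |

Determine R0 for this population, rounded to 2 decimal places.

lx·mx by age: 0, 1.0989, 1.19952, 1.7061, 0.11639
R0 = Σ lx·mx = 4.12091 → 4.12

4.12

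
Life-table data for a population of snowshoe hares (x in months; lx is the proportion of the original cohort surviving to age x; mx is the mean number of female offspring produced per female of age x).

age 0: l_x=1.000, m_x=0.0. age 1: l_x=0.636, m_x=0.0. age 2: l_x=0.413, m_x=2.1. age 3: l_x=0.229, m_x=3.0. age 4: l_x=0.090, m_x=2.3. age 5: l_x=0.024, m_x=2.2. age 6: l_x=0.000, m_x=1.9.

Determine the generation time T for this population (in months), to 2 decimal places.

2.69

lx·mx: 0, 0, 0.8673, 0.687, 0.207, 0.0528, 0 → R0 = 1.8141
x·lx·mx: 0, 0, 1.7346, 2.061, 0.828, 0.264, 0 → Σ = 4.8876
T = 4.8876 / 1.8141 = 2.694229… → 2.69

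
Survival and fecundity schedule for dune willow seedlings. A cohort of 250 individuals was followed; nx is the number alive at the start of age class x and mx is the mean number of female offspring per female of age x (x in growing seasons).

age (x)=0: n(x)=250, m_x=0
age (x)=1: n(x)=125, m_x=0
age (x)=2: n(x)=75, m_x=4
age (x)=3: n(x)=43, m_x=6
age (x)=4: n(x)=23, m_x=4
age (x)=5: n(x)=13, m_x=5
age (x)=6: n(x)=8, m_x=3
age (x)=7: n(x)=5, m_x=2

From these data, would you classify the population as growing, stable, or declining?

lx = nx/n0 = nx/250: 1, 0.5, 0.3, 0.172, 0.092, 0.052, 0.032, 0.02
R0 = Σ lx·mx = 0 + 0 + 1.2 + 1.032 + 0.368 + 0.26 + 0.096 + 0.04 = 2.996
R0 > 1, so the population is growing.

growing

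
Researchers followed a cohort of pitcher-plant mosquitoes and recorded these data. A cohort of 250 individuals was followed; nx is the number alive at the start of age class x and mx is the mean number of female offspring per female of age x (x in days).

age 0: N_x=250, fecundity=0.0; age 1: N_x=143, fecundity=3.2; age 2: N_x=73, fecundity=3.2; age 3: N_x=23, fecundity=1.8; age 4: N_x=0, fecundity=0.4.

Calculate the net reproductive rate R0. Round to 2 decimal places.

2.93

lx = nx/n0 = nx/250: 1, 0.572, 0.292, 0.092, 0
lx·mx by age: 0, 1.8304, 0.9344, 0.1656, 0
R0 = Σ lx·mx = 2.9304 → 2.93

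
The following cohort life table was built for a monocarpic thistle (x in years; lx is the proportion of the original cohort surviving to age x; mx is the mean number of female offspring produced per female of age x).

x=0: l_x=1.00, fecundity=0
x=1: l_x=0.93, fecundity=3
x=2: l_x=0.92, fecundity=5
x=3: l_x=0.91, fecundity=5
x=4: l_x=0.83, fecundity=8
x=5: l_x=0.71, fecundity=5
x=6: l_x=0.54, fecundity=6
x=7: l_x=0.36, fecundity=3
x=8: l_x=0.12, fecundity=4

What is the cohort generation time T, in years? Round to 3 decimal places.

3.743

lx·mx: 0, 2.79, 4.6, 4.55, 6.64, 3.55, 3.24, 1.08, 0.48 → R0 = 26.93
x·lx·mx: 0, 2.79, 9.2, 13.65, 26.56, 17.75, 19.44, 7.56, 3.84 → Σ = 100.79
T = 100.79 / 26.93 = 3.742666… → 3.743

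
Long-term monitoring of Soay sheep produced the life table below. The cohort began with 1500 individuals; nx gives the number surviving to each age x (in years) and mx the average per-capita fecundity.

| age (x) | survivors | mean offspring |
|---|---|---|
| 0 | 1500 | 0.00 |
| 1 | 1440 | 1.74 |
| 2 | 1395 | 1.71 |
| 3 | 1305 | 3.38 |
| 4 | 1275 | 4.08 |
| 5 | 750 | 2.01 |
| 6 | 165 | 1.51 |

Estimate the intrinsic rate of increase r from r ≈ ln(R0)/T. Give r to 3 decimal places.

0.770

lx = nx/n0 = nx/1500: 1, 0.96, 0.93, 0.87, 0.85, 0.5, 0.11
R0 = Σ lx·mx = 0 + 1.6704 + 1.5903 + 2.9406 + 3.468 + 1.005 + 0.1661 = 10.8404
Σ x·lx·mx = 33.5664; T = 33.5664/10.8404 = 3.09642…
r ≈ ln(R0)/T = ln(10.8404)/3.09642… = 0.76969… → 0.770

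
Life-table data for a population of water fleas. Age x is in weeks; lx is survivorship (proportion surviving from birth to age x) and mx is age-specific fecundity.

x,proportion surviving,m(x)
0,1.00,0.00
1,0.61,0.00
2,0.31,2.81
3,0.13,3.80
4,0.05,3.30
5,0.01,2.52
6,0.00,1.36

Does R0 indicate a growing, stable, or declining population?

growing

R0 = Σ lx·mx = 0 + 0 + 0.8711 + 0.494 + 0.165 + 0.0252 + 0 = 1.5553
R0 > 1, so the population is growing.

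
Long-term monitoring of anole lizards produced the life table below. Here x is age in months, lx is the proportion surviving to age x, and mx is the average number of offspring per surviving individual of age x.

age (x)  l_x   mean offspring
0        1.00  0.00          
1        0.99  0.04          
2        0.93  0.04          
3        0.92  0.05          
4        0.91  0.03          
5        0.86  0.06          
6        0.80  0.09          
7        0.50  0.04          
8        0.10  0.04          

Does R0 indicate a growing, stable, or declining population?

declining

R0 = Σ lx·mx = 0 + 0.0396 + 0.0372 + 0.046 + 0.0273 + 0.0516 + 0.072 + 0.02 + 0.004 = 0.2977
R0 < 1, so the population is declining.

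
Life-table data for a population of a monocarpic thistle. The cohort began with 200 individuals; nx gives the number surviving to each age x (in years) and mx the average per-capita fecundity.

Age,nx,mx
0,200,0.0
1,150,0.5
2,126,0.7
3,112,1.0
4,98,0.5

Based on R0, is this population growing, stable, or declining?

lx = nx/n0 = nx/200: 1, 0.75, 0.63, 0.56, 0.49
R0 = Σ lx·mx = 0 + 0.375 + 0.441 + 0.56 + 0.245 = 1.621
R0 > 1, so the population is growing.

growing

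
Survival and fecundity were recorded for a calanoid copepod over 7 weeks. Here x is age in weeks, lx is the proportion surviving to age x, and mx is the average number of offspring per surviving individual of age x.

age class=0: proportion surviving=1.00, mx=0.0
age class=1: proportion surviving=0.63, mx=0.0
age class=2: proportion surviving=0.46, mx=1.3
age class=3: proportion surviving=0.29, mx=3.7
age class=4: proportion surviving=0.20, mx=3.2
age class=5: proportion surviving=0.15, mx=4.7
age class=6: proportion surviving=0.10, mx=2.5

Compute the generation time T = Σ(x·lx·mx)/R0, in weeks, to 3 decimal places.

lx·mx: 0, 0, 0.598, 1.073, 0.64, 0.705, 0.25 → R0 = 3.266
x·lx·mx: 0, 0, 1.196, 3.219, 2.56, 3.525, 1.5 → Σ = 12
T = 12 / 3.266 = 3.674219… → 3.674

3.674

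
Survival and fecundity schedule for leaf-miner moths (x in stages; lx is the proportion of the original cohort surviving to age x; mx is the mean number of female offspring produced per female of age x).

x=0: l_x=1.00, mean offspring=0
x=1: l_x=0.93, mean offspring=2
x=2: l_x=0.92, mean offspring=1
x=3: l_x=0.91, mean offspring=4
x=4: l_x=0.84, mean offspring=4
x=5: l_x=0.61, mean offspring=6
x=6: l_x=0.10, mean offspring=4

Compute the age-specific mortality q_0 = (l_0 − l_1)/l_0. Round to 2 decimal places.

q_0 = (l_0 − l_1) / l_0 = (1 − 0.93) / 1
     = 0.07 / 1 = 0.07 → 0.07

0.07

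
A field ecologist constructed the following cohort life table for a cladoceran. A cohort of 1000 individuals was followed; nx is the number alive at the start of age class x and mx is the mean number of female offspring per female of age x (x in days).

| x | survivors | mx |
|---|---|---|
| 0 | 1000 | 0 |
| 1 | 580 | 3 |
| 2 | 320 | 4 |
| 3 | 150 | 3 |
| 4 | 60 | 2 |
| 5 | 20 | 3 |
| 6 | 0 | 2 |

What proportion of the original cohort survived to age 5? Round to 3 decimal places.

l_5 = n_5/n_0 = 20/1000 = 0.02 → 0.020

0.020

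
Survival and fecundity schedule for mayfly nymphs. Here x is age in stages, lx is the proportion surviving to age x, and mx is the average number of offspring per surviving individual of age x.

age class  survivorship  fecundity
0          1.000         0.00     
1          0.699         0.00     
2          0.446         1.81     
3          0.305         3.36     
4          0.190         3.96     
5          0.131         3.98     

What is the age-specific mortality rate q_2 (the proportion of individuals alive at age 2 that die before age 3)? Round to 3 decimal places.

0.316

q_2 = (l_2 − l_3) / l_2 = (0.446 − 0.305) / 0.446
     = 0.141 / 0.446 = 0.316143… → 0.316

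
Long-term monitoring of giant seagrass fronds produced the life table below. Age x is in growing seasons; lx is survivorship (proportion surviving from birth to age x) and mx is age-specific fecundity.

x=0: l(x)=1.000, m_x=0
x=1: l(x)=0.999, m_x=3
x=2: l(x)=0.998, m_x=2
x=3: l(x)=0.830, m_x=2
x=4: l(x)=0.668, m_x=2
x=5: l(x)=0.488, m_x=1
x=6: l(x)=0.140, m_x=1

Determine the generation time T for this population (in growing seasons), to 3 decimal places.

lx·mx: 0, 2.997, 1.996, 1.66, 1.336, 0.488, 0.14 → R0 = 8.617
x·lx·mx: 0, 2.997, 3.992, 4.98, 5.344, 2.44, 0.84 → Σ = 20.593
T = 20.593 / 8.617 = 2.389811… → 2.390

2.390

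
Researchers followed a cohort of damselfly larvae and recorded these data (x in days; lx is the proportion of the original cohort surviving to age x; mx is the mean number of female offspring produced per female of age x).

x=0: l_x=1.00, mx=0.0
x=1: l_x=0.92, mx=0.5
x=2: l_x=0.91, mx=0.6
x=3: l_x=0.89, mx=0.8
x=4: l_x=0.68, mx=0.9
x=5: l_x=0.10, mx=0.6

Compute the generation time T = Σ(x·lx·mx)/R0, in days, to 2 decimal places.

2.69

lx·mx: 0, 0.46, 0.546, 0.712, 0.612, 0.06 → R0 = 2.39
x·lx·mx: 0, 0.46, 1.092, 2.136, 2.448, 0.3 → Σ = 6.436
T = 6.436 / 2.39 = 2.692887… → 2.69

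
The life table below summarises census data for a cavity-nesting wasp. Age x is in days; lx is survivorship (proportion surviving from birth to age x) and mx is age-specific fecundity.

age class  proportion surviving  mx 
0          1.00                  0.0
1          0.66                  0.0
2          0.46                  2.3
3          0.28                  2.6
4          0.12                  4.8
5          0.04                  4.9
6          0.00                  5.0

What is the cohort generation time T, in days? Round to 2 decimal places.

lx·mx: 0, 0, 1.058, 0.728, 0.576, 0.196, 0 → R0 = 2.558
x·lx·mx: 0, 0, 2.116, 2.184, 2.304, 0.98, 0 → Σ = 7.584
T = 7.584 / 2.558 = 2.964816… → 2.96

2.96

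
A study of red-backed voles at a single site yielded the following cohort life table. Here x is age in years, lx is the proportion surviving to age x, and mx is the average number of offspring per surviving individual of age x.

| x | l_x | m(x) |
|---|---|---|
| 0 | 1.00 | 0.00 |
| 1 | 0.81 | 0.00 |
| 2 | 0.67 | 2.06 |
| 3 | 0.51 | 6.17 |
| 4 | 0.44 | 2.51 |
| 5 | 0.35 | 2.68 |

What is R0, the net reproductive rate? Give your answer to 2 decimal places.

6.57

lx·mx by age: 0, 0, 1.3802, 3.1467, 1.1044, 0.938
R0 = Σ lx·mx = 6.5693 → 6.57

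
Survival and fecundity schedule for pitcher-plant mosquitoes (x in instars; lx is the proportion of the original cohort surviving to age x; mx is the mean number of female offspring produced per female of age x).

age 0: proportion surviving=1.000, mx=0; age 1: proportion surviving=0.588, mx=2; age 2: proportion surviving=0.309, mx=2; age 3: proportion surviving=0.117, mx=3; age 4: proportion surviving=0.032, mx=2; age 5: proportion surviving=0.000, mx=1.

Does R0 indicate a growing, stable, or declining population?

growing

R0 = Σ lx·mx = 0 + 1.176 + 0.618 + 0.351 + 0.064 + 0 = 2.209
R0 > 1, so the population is growing.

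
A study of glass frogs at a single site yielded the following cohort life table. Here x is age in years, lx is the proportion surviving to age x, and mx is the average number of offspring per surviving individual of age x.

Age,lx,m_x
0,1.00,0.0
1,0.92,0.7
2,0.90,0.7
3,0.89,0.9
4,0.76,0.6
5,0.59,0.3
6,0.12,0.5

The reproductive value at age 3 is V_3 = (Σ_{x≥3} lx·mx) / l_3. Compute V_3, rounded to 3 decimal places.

1.679

lx·mx for x ≥ 3: 0.801, 0.456, 0.177, 0.06 → sum = 1.494
V_3 = 1.494 / l_3 = 1.494 / 0.89 = 1.678652… → 1.679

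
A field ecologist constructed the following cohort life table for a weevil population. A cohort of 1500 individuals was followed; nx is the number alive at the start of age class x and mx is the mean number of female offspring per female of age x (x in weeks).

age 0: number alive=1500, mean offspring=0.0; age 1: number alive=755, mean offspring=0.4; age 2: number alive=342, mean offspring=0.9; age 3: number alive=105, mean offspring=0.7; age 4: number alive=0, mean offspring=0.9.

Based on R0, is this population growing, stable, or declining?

lx = nx/n0 = nx/1500: 1, 0.50333…, 0.228, 0.07, 0
R0 = Σ lx·mx = 0 + 0.201333… + 0.2052 + 0.049 + 0 = 0.455533…
R0 < 1, so the population is declining.

declining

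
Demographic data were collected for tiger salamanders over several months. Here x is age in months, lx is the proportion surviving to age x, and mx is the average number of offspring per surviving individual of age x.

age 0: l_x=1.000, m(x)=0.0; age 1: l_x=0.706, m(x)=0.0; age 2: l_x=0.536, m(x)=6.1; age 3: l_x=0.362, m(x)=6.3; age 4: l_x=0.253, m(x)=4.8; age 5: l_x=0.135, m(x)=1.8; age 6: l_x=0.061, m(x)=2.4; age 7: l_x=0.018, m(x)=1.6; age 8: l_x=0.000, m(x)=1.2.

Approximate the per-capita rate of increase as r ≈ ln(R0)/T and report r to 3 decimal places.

R0 = Σ lx·mx = 0 + 0 + 3.2696 + 2.2806 + 1.2144 + 0.243 + 0.1464 + 0.0288 + 0 = 7.1828
Σ x·lx·mx = 20.5336; T = 20.5336/7.1828 = 2.85872…
r ≈ ln(R0)/T = ln(7.1828)/2.85872… = 0.68971… → 0.690

0.690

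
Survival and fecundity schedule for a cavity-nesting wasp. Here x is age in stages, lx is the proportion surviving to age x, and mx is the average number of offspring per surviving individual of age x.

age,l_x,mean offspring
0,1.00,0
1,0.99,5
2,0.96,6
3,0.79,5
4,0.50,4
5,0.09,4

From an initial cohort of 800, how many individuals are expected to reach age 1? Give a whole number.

Expected survivors = N0 · l_1 = 800 × 0.99 = 792 → 792

792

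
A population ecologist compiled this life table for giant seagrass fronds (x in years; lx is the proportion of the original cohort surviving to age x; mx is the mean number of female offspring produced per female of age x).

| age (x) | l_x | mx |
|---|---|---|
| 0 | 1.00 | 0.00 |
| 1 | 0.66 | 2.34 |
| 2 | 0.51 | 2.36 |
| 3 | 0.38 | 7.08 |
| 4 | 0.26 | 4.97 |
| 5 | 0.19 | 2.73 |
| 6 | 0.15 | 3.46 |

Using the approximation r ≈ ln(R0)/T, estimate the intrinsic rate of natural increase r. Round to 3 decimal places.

R0 = Σ lx·mx = 0 + 1.5444 + 1.2036 + 2.6904 + 1.2922 + 0.5187 + 0.519 = 7.7683
Σ x·lx·mx = 22.8991; T = 22.8991/7.7683 = 2.94776…
r ≈ ln(R0)/T = ln(7.7683)/2.94776… = 0.69546… → 0.695

0.695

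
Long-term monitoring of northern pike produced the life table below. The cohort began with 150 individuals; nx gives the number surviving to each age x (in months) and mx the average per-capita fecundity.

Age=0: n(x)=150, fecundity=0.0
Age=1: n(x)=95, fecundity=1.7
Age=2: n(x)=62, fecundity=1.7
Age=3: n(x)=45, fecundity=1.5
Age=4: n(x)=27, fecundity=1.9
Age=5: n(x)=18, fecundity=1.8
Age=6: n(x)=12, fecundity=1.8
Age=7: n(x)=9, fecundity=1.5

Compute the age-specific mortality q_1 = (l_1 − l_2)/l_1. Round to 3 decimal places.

lx = nx/n0 = nx/150: 1, 0.63333…, 0.41333…, 0.3, 0.18, 0.12, 0.08, 0.06
q_1 = (l_1 − l_2) / l_1 = (0.633333… − 0.413333…) / 0.633333…
     = 0.22… / 0.633333… = 0.347368… → 0.347

0.347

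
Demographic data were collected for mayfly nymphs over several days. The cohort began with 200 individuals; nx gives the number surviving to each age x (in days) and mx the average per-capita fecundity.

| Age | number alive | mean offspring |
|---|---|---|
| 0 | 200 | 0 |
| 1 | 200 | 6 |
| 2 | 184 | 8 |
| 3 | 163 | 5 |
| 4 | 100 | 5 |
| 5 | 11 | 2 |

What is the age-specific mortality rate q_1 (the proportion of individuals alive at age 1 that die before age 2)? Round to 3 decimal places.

0.080

lx = nx/n0 = nx/200: 1, 1, 0.92, 0.815, 0.5, 0.055
q_1 = (l_1 − l_2) / l_1 = (1 − 0.92) / 1
     = 0.08 / 1 = 0.08 → 0.080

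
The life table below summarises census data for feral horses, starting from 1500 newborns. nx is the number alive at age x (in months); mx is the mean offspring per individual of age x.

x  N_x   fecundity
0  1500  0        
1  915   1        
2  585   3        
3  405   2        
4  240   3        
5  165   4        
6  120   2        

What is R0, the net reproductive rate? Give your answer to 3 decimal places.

lx = nx/n0 = nx/1500: 1, 0.61, 0.39, 0.27, 0.16, 0.11, 0.08
lx·mx by age: 0, 0.61, 1.17, 0.54, 0.48, 0.44, 0.16
R0 = Σ lx·mx = 3.4 → 3.400

3.400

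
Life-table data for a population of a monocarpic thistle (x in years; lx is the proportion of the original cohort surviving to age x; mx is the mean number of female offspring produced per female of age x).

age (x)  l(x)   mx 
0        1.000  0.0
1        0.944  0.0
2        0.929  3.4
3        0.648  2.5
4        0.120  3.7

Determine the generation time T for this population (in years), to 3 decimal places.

2.480

lx·mx: 0, 0, 3.1586, 1.62, 0.444 → R0 = 5.2226
x·lx·mx: 0, 0, 6.3172, 4.86, 1.776 → Σ = 12.9532
T = 12.9532 / 5.2226 = 2.480221… → 2.480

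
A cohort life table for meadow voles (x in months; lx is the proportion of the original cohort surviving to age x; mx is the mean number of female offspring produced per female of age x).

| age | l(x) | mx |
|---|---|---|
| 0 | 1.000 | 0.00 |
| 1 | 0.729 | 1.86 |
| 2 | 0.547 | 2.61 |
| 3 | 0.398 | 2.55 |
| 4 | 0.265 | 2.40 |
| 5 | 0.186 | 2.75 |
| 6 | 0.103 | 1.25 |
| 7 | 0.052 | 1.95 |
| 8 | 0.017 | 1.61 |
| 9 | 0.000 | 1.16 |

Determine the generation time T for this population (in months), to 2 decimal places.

lx·mx: 0, 1.35594, 1.42767, 1.0149, 0.636, 0.5115, 0.12875, 0.1014, 0.02737, 0 → R0 = 5.20353
x·lx·mx: 0, 1.35594, 2.85534, 3.0447, 2.544, 2.5575, 0.7725, 0.7098, 0.21896, 0 → Σ = 14.05874
T = 14.05874 / 5.20353 = 2.70177… → 2.70

2.70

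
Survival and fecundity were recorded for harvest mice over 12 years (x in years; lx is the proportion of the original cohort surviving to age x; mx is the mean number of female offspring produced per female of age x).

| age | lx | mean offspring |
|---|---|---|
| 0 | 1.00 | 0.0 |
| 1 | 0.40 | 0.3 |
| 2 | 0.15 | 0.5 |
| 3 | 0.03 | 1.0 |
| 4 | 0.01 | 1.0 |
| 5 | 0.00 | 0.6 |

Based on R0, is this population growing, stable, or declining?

R0 = Σ lx·mx = 0 + 0.12 + 0.075 + 0.03 + 0.01 + 0 = 0.235
R0 < 1, so the population is declining.

declining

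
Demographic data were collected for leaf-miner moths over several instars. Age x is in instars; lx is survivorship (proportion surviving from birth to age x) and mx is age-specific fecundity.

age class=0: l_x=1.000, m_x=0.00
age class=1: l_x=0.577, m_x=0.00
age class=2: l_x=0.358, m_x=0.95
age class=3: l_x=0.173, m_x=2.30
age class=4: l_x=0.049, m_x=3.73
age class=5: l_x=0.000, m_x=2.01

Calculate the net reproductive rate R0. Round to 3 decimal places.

0.921

lx·mx by age: 0, 0, 0.3401, 0.3979, 0.18277, 0
R0 = Σ lx·mx = 0.92077 → 0.921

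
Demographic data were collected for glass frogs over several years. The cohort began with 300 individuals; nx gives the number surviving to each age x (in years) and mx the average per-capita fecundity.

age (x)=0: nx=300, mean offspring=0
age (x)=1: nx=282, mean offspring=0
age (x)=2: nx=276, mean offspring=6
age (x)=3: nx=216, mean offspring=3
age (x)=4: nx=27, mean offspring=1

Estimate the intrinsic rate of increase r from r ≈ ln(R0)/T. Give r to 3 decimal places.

0.891

lx = nx/n0 = nx/300: 1, 0.94, 0.92, 0.72, 0.09
R0 = Σ lx·mx = 0 + 0 + 5.52 + 2.16 + 0.09 = 7.77
Σ x·lx·mx = 17.88; T = 17.88/7.77 = 2.30116…
r ≈ ln(R0)/T = ln(7.77)/2.30116… = 0.89097… → 0.891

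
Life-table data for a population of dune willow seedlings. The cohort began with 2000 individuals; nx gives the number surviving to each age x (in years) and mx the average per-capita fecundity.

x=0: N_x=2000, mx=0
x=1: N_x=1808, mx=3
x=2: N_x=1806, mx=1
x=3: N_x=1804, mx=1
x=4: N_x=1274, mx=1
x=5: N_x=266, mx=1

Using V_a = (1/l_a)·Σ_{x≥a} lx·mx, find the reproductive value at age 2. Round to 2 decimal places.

lx = nx/n0 = nx/2000: 1, 0.904, 0.903, 0.902, 0.637, 0.133
lx·mx for x ≥ 2: 0.903, 0.902, 0.637, 0.133 → sum = 2.575
V_2 = 2.575 / l_2 = 2.575 / 0.903 = 2.851606… → 2.85

2.85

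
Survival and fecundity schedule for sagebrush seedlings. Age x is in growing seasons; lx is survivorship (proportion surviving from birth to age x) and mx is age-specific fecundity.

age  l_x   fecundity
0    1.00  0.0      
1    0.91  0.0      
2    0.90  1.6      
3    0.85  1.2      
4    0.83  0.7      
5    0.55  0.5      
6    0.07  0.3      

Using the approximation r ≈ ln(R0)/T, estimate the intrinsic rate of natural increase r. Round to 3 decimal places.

R0 = Σ lx·mx = 0 + 0 + 1.44 + 1.02 + 0.581 + 0.275 + 0.021 = 3.337
Σ x·lx·mx = 9.765; T = 9.765/3.337 = 2.92628…
r ≈ ln(R0)/T = ln(3.337)/2.92628… = 0.41181… → 0.412

0.412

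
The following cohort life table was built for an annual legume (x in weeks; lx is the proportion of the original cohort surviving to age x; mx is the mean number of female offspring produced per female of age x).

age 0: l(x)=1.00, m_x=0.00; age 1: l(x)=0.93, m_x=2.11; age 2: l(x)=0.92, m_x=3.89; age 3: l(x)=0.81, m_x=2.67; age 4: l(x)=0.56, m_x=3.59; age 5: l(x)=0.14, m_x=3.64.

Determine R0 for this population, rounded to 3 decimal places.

10.224

lx·mx by age: 0, 1.9623, 3.5788, 2.1627, 2.0104, 0.5096
R0 = Σ lx·mx = 10.2238 → 10.224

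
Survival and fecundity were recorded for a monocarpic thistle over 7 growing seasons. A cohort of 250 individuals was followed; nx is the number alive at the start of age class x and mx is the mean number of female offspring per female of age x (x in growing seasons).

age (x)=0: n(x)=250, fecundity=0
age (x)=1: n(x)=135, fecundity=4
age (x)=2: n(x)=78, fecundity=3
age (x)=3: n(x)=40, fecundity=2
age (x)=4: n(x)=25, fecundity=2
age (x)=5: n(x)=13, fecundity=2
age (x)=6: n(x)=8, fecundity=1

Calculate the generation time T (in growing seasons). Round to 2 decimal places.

lx = nx/n0 = nx/250: 1, 0.54, 0.312, 0.16, 0.1, 0.052, 0.032
lx·mx: 0, 2.16, 0.936, 0.32, 0.2, 0.104, 0.032 → R0 = 3.752
x·lx·mx: 0, 2.16, 1.872, 0.96, 0.8, 0.52, 0.192 → Σ = 6.504
T = 6.504 / 3.752 = 1.733475… → 1.73

1.73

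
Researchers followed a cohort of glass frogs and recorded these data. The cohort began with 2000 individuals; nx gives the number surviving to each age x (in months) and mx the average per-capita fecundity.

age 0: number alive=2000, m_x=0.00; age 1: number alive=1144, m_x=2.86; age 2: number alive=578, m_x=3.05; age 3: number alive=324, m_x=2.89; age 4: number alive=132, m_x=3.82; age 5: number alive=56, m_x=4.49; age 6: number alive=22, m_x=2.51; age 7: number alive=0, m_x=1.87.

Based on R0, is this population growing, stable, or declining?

lx = nx/n0 = nx/2000: 1, 0.572, 0.289, 0.162, 0.066, 0.028, 0.011, 0
R0 = Σ lx·mx = 0 + 1.63592 + 0.88145 + 0.46818 + 0.25212 + 0.12572 + 0.02761 + 0 = 3.391
R0 > 1, so the population is growing.

growing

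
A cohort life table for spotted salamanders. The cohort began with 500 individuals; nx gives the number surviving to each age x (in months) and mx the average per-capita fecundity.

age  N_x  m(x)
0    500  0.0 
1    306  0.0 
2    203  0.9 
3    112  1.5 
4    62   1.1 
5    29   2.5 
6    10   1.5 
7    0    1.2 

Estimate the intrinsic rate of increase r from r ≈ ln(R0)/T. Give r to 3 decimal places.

lx = nx/n0 = nx/500: 1, 0.612, 0.406, 0.224, 0.124, 0.058, 0.02, 0
R0 = Σ lx·mx = 0 + 0 + 0.3654 + 0.336 + 0.1364 + 0.145 + 0.03 + 0 = 1.0128
Σ x·lx·mx = 3.1894; T = 3.1894/1.0128 = 3.14909…
r ≈ ln(R0)/T = ln(1.0128)/3.14909… = 0.00404… → 0.004

0.004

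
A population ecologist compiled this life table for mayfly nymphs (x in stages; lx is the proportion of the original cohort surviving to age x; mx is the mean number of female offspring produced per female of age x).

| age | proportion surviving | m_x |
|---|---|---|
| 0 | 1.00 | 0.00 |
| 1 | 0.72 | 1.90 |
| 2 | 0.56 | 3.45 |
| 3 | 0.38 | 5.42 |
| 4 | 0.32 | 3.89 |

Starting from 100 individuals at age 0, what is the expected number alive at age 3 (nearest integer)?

Expected survivors = N0 · l_3 = 100 × 0.38 = 38 → 38

38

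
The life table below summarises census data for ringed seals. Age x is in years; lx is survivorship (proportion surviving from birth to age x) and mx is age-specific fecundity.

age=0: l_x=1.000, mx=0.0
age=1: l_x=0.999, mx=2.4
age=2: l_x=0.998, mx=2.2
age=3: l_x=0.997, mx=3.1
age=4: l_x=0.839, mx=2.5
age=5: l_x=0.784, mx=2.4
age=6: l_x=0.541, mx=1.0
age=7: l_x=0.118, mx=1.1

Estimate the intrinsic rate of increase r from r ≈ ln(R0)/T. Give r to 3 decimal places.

0.815

R0 = Σ lx·mx = 0 + 2.3976 + 2.1956 + 3.0907 + 2.0975 + 1.8816 + 0.541 + 0.1298 = 12.3338
Σ x·lx·mx = 38.0135; T = 38.0135/12.3338 = 3.08206…
r ≈ ln(R0)/T = ln(12.3338)/3.08206… = 0.81515… → 0.815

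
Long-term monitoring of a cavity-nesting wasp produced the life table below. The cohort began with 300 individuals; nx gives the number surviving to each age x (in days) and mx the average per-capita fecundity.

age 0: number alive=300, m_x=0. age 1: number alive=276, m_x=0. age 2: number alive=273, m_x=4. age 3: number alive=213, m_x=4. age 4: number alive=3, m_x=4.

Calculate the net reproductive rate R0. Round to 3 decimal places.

6.520

lx = nx/n0 = nx/300: 1, 0.92, 0.91, 0.71, 0.01
lx·mx by age: 0, 0, 3.64, 2.84, 0.04
R0 = Σ lx·mx = 6.52 → 6.520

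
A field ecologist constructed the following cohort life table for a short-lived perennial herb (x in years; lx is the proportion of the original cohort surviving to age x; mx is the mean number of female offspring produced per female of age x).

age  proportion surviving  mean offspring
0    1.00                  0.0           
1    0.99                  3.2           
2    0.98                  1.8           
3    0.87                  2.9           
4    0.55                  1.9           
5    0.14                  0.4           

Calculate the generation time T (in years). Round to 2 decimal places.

2.19

lx·mx: 0, 3.168, 1.764, 2.523, 1.045, 0.056 → R0 = 8.556
x·lx·mx: 0, 3.168, 3.528, 7.569, 4.18, 0.28 → Σ = 18.725
T = 18.725 / 8.556 = 2.188523… → 2.19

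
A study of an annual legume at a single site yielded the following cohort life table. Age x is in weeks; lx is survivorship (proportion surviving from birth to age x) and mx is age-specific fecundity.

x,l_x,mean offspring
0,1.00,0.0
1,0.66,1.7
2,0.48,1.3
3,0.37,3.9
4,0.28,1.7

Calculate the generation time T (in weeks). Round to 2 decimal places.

lx·mx: 0, 1.122, 0.624, 1.443, 0.476 → R0 = 3.665
x·lx·mx: 0, 1.122, 1.248, 4.329, 1.904 → Σ = 8.603
T = 8.603 / 3.665 = 2.34734… → 2.35

2.35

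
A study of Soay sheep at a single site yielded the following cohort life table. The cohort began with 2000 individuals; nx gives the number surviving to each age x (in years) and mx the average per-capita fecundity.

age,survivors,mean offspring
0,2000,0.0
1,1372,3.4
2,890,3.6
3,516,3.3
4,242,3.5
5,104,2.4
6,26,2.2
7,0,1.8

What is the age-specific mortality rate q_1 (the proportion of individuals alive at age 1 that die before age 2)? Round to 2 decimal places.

lx = nx/n0 = nx/2000: 1, 0.686, 0.445, 0.258, 0.121, 0.052, 0.013, 0
q_1 = (l_1 − l_2) / l_1 = (0.686 − 0.445) / 0.686
     = 0.241 / 0.686 = 0.351312… → 0.35

0.35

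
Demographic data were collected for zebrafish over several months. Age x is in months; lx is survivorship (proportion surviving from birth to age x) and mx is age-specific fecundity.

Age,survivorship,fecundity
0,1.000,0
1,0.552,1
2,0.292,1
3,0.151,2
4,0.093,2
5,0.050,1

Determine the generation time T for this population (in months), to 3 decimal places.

2.197

lx·mx: 0, 0.552, 0.292, 0.302, 0.186, 0.05 → R0 = 1.382
x·lx·mx: 0, 0.552, 0.584, 0.906, 0.744, 0.25 → Σ = 3.036
T = 3.036 / 1.382 = 2.196816… → 2.197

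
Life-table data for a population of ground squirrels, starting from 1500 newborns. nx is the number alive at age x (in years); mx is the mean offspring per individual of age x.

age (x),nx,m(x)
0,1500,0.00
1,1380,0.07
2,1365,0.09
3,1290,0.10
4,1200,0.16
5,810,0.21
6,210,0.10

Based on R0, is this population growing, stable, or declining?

declining

lx = nx/n0 = nx/1500: 1, 0.92, 0.91, 0.86, 0.8, 0.54, 0.14
R0 = Σ lx·mx = 0 + 0.0644 + 0.0819 + 0.086 + 0.128 + 0.1134 + 0.014 = 0.4877
R0 < 1, so the population is declining.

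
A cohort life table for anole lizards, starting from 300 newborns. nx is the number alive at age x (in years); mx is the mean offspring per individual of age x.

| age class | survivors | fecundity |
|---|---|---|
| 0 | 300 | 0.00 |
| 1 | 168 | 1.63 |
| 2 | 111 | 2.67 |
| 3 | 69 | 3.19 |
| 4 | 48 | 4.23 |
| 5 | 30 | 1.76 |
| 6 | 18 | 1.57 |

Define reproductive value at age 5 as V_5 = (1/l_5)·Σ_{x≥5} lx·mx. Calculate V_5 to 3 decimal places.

2.702

lx = nx/n0 = nx/300: 1, 0.56, 0.37, 0.23, 0.16, 0.1, 0.06
lx·mx for x ≥ 5: 0.176, 0.0942 → sum = 0.2702
V_5 = 0.2702 / l_5 = 0.2702 / 0.1 = 2.702 → 2.702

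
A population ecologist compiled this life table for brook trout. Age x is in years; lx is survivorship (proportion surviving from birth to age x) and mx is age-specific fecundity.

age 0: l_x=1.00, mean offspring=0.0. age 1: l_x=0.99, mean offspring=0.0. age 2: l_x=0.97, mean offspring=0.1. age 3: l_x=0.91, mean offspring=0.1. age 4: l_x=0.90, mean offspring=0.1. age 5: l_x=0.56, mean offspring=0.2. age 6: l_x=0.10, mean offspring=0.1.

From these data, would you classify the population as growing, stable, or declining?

declining

R0 = Σ lx·mx = 0 + 0 + 0.097 + 0.091 + 0.09 + 0.112 + 0.01 = 0.4
R0 < 1, so the population is declining.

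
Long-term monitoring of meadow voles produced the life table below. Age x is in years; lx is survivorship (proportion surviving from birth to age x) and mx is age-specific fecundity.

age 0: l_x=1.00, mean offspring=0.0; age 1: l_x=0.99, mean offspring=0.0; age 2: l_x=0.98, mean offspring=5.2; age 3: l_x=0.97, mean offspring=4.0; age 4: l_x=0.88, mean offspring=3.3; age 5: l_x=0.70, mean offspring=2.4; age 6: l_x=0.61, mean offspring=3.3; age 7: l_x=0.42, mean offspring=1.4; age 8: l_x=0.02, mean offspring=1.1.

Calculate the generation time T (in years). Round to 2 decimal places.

3.60

lx·mx: 0, 0, 5.096, 3.88, 2.904, 1.68, 2.013, 0.588, 0.022 → R0 = 16.183
x·lx·mx: 0, 0, 10.192, 11.64, 11.616, 8.4, 12.078, 4.116, 0.176 → Σ = 58.218
T = 58.218 / 16.183 = 3.597479… → 3.60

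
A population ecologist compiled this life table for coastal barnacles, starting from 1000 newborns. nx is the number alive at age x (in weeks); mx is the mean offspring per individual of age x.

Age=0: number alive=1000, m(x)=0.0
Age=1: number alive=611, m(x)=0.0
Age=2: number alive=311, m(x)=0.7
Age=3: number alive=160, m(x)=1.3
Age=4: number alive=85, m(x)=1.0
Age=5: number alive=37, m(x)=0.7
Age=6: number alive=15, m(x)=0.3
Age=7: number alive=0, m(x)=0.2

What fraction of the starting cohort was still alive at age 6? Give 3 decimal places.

0.015

l_6 = n_6/n_0 = 15/1000 = 0.015 → 0.015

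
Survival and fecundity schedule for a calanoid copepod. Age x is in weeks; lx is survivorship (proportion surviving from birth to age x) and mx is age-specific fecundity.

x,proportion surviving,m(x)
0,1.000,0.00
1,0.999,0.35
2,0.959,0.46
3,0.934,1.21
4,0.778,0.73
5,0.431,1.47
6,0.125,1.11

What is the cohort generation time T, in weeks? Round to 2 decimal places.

lx·mx: 0, 0.34965, 0.44114, 1.13014, 0.56794, 0.63357, 0.13875 → R0 = 3.26119
x·lx·mx: 0, 0.34965, 0.88228, 3.39042, 2.27176, 3.16785, 0.8325 → Σ = 10.89446
T = 10.89446 / 3.26119 = 3.340639… → 3.34

3.34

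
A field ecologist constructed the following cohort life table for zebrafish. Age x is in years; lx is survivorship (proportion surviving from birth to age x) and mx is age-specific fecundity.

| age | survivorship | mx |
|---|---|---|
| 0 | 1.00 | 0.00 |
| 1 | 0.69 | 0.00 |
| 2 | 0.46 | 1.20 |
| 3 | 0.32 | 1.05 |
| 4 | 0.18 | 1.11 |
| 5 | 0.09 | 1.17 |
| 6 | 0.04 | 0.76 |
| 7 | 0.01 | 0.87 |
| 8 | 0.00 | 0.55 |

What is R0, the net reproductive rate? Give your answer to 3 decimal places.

lx·mx by age: 0, 0, 0.552, 0.336, 0.1998, 0.1053, 0.0304, 0.0087, 0
R0 = Σ lx·mx = 1.2322 → 1.232

1.232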